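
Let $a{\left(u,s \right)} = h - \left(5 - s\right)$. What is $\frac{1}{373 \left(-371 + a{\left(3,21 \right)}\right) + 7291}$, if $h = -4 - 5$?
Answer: $- \frac{1}{128481} \approx -7.7833 \cdot 10^{-6}$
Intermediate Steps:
$h = -9$ ($h = -4 - 5 = -9$)
$a{\left(u,s \right)} = -14 + s$ ($a{\left(u,s \right)} = -9 - \left(5 - s\right) = -9 + \left(-5 + s\right) = -14 + s$)
$\frac{1}{373 \left(-371 + a{\left(3,21 \right)}\right) + 7291} = \frac{1}{373 \left(-371 + \left(-14 + 21\right)\right) + 7291} = \frac{1}{373 \left(-371 + 7\right) + 7291} = \frac{1}{373 \left(-364\right) + 7291} = \frac{1}{-135772 + 7291} = \frac{1}{-128481} = - \frac{1}{128481}$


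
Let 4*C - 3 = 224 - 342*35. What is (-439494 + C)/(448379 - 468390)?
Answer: 1769719/80044 ≈ 22.109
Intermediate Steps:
C = -11743/4 (C = ¾ + (224 - 342*35)/4 = ¾ + (224 - 11970)/4 = ¾ + (¼)*(-11746) = ¾ - 5873/2 = -11743/4 ≈ -2935.8)
(-439494 + C)/(448379 - 468390) = (-439494 - 11743/4)/(448379 - 468390) = -1769719/4/(-20011) = -1769719/4*(-1/20011) = 1769719/80044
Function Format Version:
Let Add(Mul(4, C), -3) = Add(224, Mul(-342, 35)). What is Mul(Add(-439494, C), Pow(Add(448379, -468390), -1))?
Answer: Rational(1769719, 80044) ≈ 22.109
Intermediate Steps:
C = Rational(-11743, 4) (C = Add(Rational(3, 4), Mul(Rational(1, 4), Add(224, Mul(-342, 35)))) = Add(Rational(3, 4), Mul(Rational(1, 4), Add(224, -11970))) = Add(Rational(3, 4), Mul(Rational(1, 4), -11746)) = Add(Rational(3, 4), Rational(-5873, 2)) = Rational(-11743, 4) ≈ -2935.8)
Mul(Add(-439494, C), Pow(Add(448379, -468390), -1)) = Mul(Add(-439494, Rational(-11743, 4)), Pow(Add(448379, -468390), -1)) = Mul(Rational(-1769719, 4), Pow(-20011, -1)) = Mul(Rational(-1769719, 4), Rational(-1, 20011)) = Rational(1769719, 80044)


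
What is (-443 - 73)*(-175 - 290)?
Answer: 239940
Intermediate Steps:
(-443 - 73)*(-175 - 290) = -516*(-465) = 239940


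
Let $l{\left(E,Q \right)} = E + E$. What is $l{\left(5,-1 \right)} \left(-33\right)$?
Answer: $-330$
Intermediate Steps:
$l{\left(E,Q \right)} = 2 E$
$l{\left(5,-1 \right)} \left(-33\right) = 2 \cdot 5 \left(-33\right) = 10 \left(-33\right) = -330$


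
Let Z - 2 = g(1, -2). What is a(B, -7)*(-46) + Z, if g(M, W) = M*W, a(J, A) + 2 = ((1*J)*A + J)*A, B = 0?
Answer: 92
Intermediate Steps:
a(J, A) = -2 + A*(J + A*J) (a(J, A) = -2 + ((1*J)*A + J)*A = -2 + (J*A + J)*A = -2 + (A*J + J)*A = -2 + (J + A*J)*A = -2 + A*(J + A*J))
Z = 0 (Z = 2 + 1*(-2) = 2 - 2 = 0)
a(B, -7)*(-46) + Z = (-2 - 7*0 + 0*(-7)**2)*(-46) + 0 = (-2 + 0 + 0*49)*(-46) + 0 = (-2 + 0 + 0)*(-46) + 0 = -2*(-46) + 0 = 92 + 0 = 92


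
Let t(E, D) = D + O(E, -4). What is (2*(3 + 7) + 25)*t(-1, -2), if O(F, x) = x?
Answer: -270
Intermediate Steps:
t(E, D) = -4 + D (t(E, D) = D - 4 = -4 + D)
(2*(3 + 7) + 25)*t(-1, -2) = (2*(3 + 7) + 25)*(-4 - 2) = (2*10 + 25)*(-6) = (20 + 25)*(-6) = 45*(-6) = -270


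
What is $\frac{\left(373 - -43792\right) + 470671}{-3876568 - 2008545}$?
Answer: $- \frac{514836}{5885113} \approx -0.087481$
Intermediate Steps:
$\frac{\left(373 - -43792\right) + 470671}{-3876568 - 2008545} = \frac{\left(373 + 43792\right) + 470671}{-5885113} = \left(44165 + 470671\right) \left(- \frac{1}{5885113}\right) = 514836 \left(- \frac{1}{5885113}\right) = - \frac{514836}{5885113}$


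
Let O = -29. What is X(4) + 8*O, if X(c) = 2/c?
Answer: -463/2 ≈ -231.50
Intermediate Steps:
X(4) + 8*O = 2/4 + 8*(-29) = 2*(¼) - 232 = ½ - 232 = -463/2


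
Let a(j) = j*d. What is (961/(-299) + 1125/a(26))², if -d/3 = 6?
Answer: 45144961/1430416 ≈ 31.561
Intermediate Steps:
d = -18 (d = -3*6 = -18)
a(j) = -18*j (a(j) = j*(-18) = -18*j)
(961/(-299) + 1125/a(26))² = (961/(-299) + 1125/((-18*26)))² = (961*(-1/299) + 1125/(-468))² = (-961/299 + 1125*(-1/468))² = (-961/299 - 125/52)² = (-6719/1196)² = 45144961/1430416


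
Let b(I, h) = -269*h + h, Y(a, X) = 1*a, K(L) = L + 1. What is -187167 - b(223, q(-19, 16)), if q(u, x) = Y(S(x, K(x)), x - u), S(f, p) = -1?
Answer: -187435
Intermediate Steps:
K(L) = 1 + L
Y(a, X) = a
q(u, x) = -1
b(I, h) = -268*h
-187167 - b(223, q(-19, 16)) = -187167 - (-268)*(-1) = -187167 - 1*268 = -187167 - 268 = -187435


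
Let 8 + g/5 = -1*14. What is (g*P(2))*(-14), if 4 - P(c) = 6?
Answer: -3080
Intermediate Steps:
g = -110 (g = -40 + 5*(-1*14) = -40 + 5*(-14) = -40 - 70 = -110)
P(c) = -2 (P(c) = 4 - 1*6 = 4 - 6 = -2)
(g*P(2))*(-14) = -110*(-2)*(-14) = 220*(-14) = -3080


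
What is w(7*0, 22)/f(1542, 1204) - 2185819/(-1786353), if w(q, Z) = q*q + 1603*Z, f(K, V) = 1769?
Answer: 66864238709/3160058457 ≈ 21.159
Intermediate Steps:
w(q, Z) = q**2 + 1603*Z
w(7*0, 22)/f(1542, 1204) - 2185819/(-1786353) = ((7*0)**2 + 1603*22)/1769 - 2185819/(-1786353) = (0**2 + 35266)*(1/1769) - 2185819*(-1/1786353) = (0 + 35266)*(1/1769) + 2185819/1786353 = 35266*(1/1769) + 2185819/1786353 = 35266/1769 + 2185819/1786353 = 66864238709/3160058457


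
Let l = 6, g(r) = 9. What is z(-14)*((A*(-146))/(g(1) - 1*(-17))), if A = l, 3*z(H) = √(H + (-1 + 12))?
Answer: -146*I*√3/13 ≈ -19.452*I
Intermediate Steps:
z(H) = √(11 + H)/3 (z(H) = √(H + (-1 + 12))/3 = √(H + 11)/3 = √(11 + H)/3)
A = 6
z(-14)*((A*(-146))/(g(1) - 1*(-17))) = (√(11 - 14)/3)*((6*(-146))/(9 - 1*(-17))) = (√(-3)/3)*(-876/(9 + 17)) = ((I*√3)/3)*(-876/26) = (I*√3/3)*(-876*1/26) = (I*√3/3)*(-438/13) = -146*I*√3/13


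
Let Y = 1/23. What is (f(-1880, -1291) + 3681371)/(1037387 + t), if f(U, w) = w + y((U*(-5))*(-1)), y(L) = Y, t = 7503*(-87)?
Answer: 84641841/8846398 ≈ 9.5679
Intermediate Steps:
t = -652761
Y = 1/23 ≈ 0.043478
y(L) = 1/23
f(U, w) = 1/23 + w (f(U, w) = w + 1/23 = 1/23 + w)
(f(-1880, -1291) + 3681371)/(1037387 + t) = ((1/23 - 1291) + 3681371)/(1037387 - 652761) = (-29692/23 + 3681371)/384626 = (84641841/23)*(1/384626) = 84641841/8846398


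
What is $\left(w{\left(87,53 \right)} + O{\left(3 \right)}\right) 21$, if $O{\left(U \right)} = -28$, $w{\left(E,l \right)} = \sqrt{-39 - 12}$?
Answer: $-588 + 21 i \sqrt{51} \approx -588.0 + 149.97 i$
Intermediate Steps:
$w{\left(E,l \right)} = i \sqrt{51}$ ($w{\left(E,l \right)} = \sqrt{-51} = i \sqrt{51}$)
$\left(w{\left(87,53 \right)} + O{\left(3 \right)}\right) 21 = \left(i \sqrt{51} - 28\right) 21 = \left(-28 + i \sqrt{51}\right) 21 = -588 + 21 i \sqrt{51}$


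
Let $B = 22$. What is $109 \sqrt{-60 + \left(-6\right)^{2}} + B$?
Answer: $22 + 218 i \sqrt{6} \approx 22.0 + 533.99 i$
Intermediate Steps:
$109 \sqrt{-60 + \left(-6\right)^{2}} + B = 109 \sqrt{-60 + \left(-6\right)^{2}} + 22 = 109 \sqrt{-60 + 36} + 22 = 109 \sqrt{-24} + 22 = 109 \cdot 2 i \sqrt{6} + 22 = 218 i \sqrt{6} + 22 = 22 + 218 i \sqrt{6}$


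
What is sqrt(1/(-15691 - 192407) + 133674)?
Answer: sqrt(643191426803222)/69366 ≈ 365.61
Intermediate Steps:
sqrt(1/(-15691 - 192407) + 133674) = sqrt(1/(-208098) + 133674) = sqrt(-1/208098 + 133674) = sqrt(27817292051/208098) = sqrt(643191426803222)/69366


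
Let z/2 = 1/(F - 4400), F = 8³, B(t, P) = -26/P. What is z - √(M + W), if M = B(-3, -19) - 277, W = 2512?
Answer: -1/1944 - √807329/19 ≈ -47.291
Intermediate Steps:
F = 512
M = -5237/19 (M = -26/(-19) - 277 = -26*(-1/19) - 277 = 26/19 - 277 = -5237/19 ≈ -275.63)
z = -1/1944 (z = 2/(512 - 4400) = 2/(-3888) = 2*(-1/3888) = -1/1944 ≈ -0.00051440)
z - √(M + W) = -1/1944 - √(-5237/19 + 2512) = -1/1944 - √(42491/19) = -1/1944 - √807329/19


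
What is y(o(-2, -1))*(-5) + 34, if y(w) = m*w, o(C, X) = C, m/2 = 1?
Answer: 54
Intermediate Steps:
m = 2 (m = 2*1 = 2)
y(w) = 2*w
y(o(-2, -1))*(-5) + 34 = (2*(-2))*(-5) + 34 = -4*(-5) + 34 = 20 + 34 = 54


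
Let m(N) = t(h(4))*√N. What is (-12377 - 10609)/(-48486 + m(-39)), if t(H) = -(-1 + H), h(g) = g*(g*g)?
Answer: 123833244/261227443 - 160902*I*√39/261227443 ≈ 0.47404 - 0.0038466*I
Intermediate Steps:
h(g) = g³ (h(g) = g*g² = g³)
t(H) = 1 - H
m(N) = -63*√N (m(N) = (1 - 1*4³)*√N = (1 - 1*64)*√N = (1 - 64)*√N = -63*√N)
(-12377 - 10609)/(-48486 + m(-39)) = (-12377 - 10609)/(-48486 - 63*I*√39) = -22986/(-48486 - 63*I*√39)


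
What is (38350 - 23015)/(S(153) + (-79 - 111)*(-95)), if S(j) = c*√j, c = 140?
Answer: 5535935/6456074 - 64407*√17/3228037 ≈ 0.77521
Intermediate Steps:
S(j) = 140*√j
(38350 - 23015)/(S(153) + (-79 - 111)*(-95)) = (38350 - 23015)/(140*√153 + (-79 - 111)*(-95)) = 15335/(140*(3*√17) - 190*(-95)) = 15335/(420*√17 + 18050) = 15335/(18050 + 420*√17)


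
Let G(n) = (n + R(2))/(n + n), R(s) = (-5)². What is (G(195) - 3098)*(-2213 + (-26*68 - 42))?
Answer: 161992800/13 ≈ 1.2461e+7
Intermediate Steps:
R(s) = 25
G(n) = (25 + n)/(2*n) (G(n) = (n + 25)/(n + n) = (25 + n)/((2*n)) = (25 + n)*(1/(2*n)) = (25 + n)/(2*n))
(G(195) - 3098)*(-2213 + (-26*68 - 42)) = ((½)*(25 + 195)/195 - 3098)*(-2213 + (-26*68 - 42)) = ((½)*(1/195)*220 - 3098)*(-2213 + (-1768 - 42)) = (22/39 - 3098)*(-2213 - 1810) = -120800/39*(-4023) = 161992800/13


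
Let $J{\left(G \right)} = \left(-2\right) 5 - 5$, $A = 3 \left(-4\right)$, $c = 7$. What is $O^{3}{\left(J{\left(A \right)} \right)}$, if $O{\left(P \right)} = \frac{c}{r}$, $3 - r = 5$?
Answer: $- \frac{343}{8} \approx -42.875$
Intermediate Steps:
$r = -2$ ($r = 3 - 5 = -2$)
$A = -12$
$J{\left(G \right)} = -15$ ($J{\left(G \right)} = -10 - 5 = -15$)
$O{\left(P \right)} = - \frac{7}{2}$ ($O{\left(P \right)} = \frac{7}{-2} = 7 \left(- \frac{1}{2}\right) = - \frac{7}{2}$)
$O^{3}{\left(J{\left(A \right)} \right)} = \left(- \frac{7}{2}\right)^{3} = - \frac{343}{8}$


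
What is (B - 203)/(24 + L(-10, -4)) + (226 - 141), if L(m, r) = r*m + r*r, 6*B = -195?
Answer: 13129/160 ≈ 82.056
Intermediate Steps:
B = -65/2 (B = (⅙)*(-195) = -65/2 ≈ -32.500)
L(m, r) = r² + m*r (L(m, r) = m*r + r² = r² + m*r)
(B - 203)/(24 + L(-10, -4)) + (226 - 141) = (-65/2 - 203)/(24 - 4*(-10 - 4)) + (226 - 141) = -471/(2*(24 - 4*(-14))) + 85 = -471/(2*(24 + 56)) + 85 = -471/2/80 + 85 = -471/2*1/80 + 85 = -471/160 + 85 = 13129/160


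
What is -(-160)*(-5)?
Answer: -800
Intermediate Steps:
-(-160)*(-5) = -20*40 = -800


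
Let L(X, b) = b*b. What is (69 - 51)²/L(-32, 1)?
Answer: 324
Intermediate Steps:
L(X, b) = b²
(69 - 51)²/L(-32, 1) = (69 - 51)²/(1²) = 18²/1 = 324*1 = 324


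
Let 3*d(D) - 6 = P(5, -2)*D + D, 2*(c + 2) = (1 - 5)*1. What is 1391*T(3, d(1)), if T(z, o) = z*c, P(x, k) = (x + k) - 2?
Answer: -16692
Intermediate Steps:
c = -4 (c = -2 + ((1 - 5)*1)/2 = -2 + (-4*1)/2 = -2 + (½)*(-4) = -2 - 2 = -4)
P(x, k) = -2 + k + x (P(x, k) = (k + x) - 2 = -2 + k + x)
d(D) = 2 + 2*D/3 (d(D) = 2 + ((-2 - 2 + 5)*D + D)/3 = 2 + (1*D + D)/3 = 2 + (D + D)/3 = 2 + (2*D)/3 = 2 + 2*D/3)
T(z, o) = -4*z (T(z, o) = z*(-4) = -4*z)
1391*T(3, d(1)) = 1391*(-4*3) = 1391*(-12) = -16692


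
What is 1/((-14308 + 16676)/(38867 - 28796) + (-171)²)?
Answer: 10071/294488479 ≈ 3.4198e-5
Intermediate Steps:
1/((-14308 + 16676)/(38867 - 28796) + (-171)²) = 1/(2368/10071 + 29241) = 1/(294488479/10071) = 10071/294488479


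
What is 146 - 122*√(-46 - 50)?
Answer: 146 - 488*I*√6 ≈ 146.0 - 1195.4*I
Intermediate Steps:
146 - 122*√(-46 - 50) = 146 - 488*I*√6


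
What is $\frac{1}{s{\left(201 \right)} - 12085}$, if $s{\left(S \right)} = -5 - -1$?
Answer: $- \frac{1}{12089} \approx -8.272 \cdot 10^{-5}$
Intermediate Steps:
$s{\left(S \right)} = -4$ ($s{\left(S \right)} = -5 + 1 = -4$)
$\frac{1}{s{\left(201 \right)} - 12085} = \frac{1}{-4 - 12085} = \frac{1}{-12089} = - \frac{1}{12089}$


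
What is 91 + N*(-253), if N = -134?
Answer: 33993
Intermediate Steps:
91 + N*(-253) = 91 - 134*(-253) = 91 + 33902 = 33993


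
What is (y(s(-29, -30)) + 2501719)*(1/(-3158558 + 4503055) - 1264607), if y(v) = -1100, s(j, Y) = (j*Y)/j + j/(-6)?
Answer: -386518477757422062/122227 ≈ -3.1623e+12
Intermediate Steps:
s(j, Y) = Y - j/6 (s(j, Y) = (Y*j)/j + j*(-⅙) = Y - j/6)
(y(s(-29, -30)) + 2501719)*(1/(-3158558 + 4503055) - 1264607) = (-1100 + 2501719)*(1/(-3158558 + 4503055) - 1264607) = 2500619*(1/1344497 - 1264607) = 2500619*(-1700260317678/1344497) = -386518477757422062/122227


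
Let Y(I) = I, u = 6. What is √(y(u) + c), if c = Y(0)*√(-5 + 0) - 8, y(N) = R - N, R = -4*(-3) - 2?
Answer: 2*I ≈ 2.0*I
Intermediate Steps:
R = 10 (R = 12 - 2 = 10)
y(N) = 10 - N
c = -8 (c = 0*√(-5 + 0) - 8 = 0*√(-5) - 8 = 0*(I*√5) - 8 = 0 - 8 = -8)
√(y(u) + c) = √((10 - 1*6) - 8) = √((10 - 6) - 8) = √(4 - 8) = √(-4) = 2*I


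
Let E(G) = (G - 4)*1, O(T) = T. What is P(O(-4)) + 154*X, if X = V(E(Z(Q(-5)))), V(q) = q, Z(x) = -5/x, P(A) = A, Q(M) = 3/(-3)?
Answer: 150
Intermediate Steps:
Q(M) = -1 (Q(M) = 3*(-⅓) = -1)
E(G) = -4 + G (E(G) = (-4 + G)*1 = -4 + G)
X = 1 (X = -4 - 5/(-1) = -4 - 5*(-1) = -4 + 5 = 1)
P(O(-4)) + 154*X = -4 + 154*1 = -4 + 154 = 150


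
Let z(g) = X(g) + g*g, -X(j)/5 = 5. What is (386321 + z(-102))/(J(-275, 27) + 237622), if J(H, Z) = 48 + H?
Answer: 79340/47479 ≈ 1.6711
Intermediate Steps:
X(j) = -25 (X(j) = -5*5 = -25)
z(g) = -25 + g² (z(g) = -25 + g*g = -25 + g²)
(386321 + z(-102))/(J(-275, 27) + 237622) = (386321 + (-25 + (-102)²))/((48 - 275) + 237622) = (386321 + (-25 + 10404))/(-227 + 237622) = (386321 + 10379)/237395 = 396700*(1/237395) = 79340/47479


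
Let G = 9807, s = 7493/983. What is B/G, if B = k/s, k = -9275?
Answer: -1302475/10497693 ≈ -0.12407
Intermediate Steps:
s = 7493/983 (s = 7493*(1/983) = 7493/983 ≈ 7.6226)
B = -9117325/7493 (B = -9275/7493/983 = -9275*983/7493 = -9117325/7493 ≈ -1216.8)
B/G = -9117325/7493/9807 = -9117325/7493*1/9807 = -1302475/10497693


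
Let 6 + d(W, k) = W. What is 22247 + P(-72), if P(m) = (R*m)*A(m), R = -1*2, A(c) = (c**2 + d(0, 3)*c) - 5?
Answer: 830231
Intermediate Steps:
d(W, k) = -6 + W
A(c) = -5 + c**2 - 6*c (A(c) = (c**2 + (-6 + 0)*c) - 5 = (c**2 - 6*c) - 5 = -5 + c**2 - 6*c)
R = -2
P(m) = -2*m*(-5 + m**2 - 6*m) (P(m) = (-2*m)*(-5 + m**2 - 6*m) = -2*m*(-5 + m**2 - 6*m))
22247 + P(-72) = 22247 + 2*(-72)*(5 - 1*(-72)**2 + 6*(-72)) = 22247 + 2*(-72)*(5 - 1*5184 - 432) = 22247 + 2*(-72)*(5 - 5184 - 432) = 22247 + 2*(-72)*(-5611) = 22247 + 807984 = 830231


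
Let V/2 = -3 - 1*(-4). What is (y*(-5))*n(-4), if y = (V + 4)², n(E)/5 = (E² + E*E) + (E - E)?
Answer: -28800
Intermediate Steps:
V = 2 (V = 2*(-3 - 1*(-4)) = 2*(-3 + 4) = 2*1 = 2)
n(E) = 10*E² (n(E) = 5*((E² + E*E) + (E - E)) = 5*((E² + E²) + 0) = 5*(2*E² + 0) = 5*(2*E²) = 10*E²)
y = 36 (y = (2 + 4)² = 6² = 36)
(y*(-5))*n(-4) = (36*(-5))*(10*(-4)²) = -1800*16 = -180*160 = -28800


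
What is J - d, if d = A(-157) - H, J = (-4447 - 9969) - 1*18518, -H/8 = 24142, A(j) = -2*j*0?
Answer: -226070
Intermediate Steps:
A(j) = 0
H = -193136 (H = -8*24142 = -193136)
J = -32934 (J = -14416 - 18518 = -32934)
d = 193136 (d = 0 - 1*(-193136) = 0 + 193136 = 193136)
J - d = -32934 - 1*193136 = -32934 - 193136 = -226070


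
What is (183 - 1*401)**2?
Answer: 47524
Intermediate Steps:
(183 - 1*401)**2 = (183 - 401)**2 = (-218)**2 = 47524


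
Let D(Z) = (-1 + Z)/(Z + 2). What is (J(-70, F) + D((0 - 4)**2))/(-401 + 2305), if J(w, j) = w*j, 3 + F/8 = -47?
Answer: 168005/11424 ≈ 14.706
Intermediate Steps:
F = -400 (F = -24 + 8*(-47) = -24 - 376 = -400)
J(w, j) = j*w
D(Z) = (-1 + Z)/(2 + Z)
(J(-70, F) + D((0 - 4)**2))/(-401 + 2305) = (-400*(-70) + (-1 + (0 - 4)**2)/(2 + (0 - 4)**2))/(-401 + 2305) = (28000 + (-1 + (-4)**2)/(2 + (-4)**2))/1904 = (28000 + (-1 + 16)/(2 + 16))*(1/1904) = (28000 + 15/18)*(1/1904) = (28000 + (1/18)*15)*(1/1904) = (28000 + 5/6)*(1/1904) = (168005/6)*(1/1904) = 168005/11424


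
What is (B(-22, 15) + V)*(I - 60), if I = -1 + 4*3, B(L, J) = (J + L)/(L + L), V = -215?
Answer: 463197/44 ≈ 10527.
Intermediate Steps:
B(L, J) = (J + L)/(2*L) (B(L, J) = (J + L)/((2*L)) = (J + L)*(1/(2*L)) = (J + L)/(2*L))
I = 11 (I = -1 + 12 = 11)
(B(-22, 15) + V)*(I - 60) = ((1/2)*(15 - 22)/(-22) - 215)*(11 - 60) = ((1/2)*(-1/22)*(-7) - 215)*(-49) = (7/44 - 215)*(-49) = -9453/44*(-49) = 463197/44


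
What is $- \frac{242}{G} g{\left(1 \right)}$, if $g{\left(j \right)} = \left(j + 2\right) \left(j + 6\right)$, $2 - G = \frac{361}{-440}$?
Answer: $- \frac{2236080}{1241} \approx -1801.8$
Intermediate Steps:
$G = \frac{1241}{440}$ ($G = 2 - \frac{361}{-440} = 2 - 361 \left(- \frac{1}{440}\right) = 2 - - \frac{361}{440} = 2 + \frac{361}{440} = \frac{1241}{440} \approx 2.8205$)
$g{\left(j \right)} = \left(2 + j\right) \left(6 + j\right)$
$- \frac{242}{G} g{\left(1 \right)} = - \frac{242}{\frac{1241}{440}} \left(12 + 1^{2} + 8 \cdot 1\right) = \left(-242\right) \frac{440}{1241} \left(12 + 1 + 8\right) = \left(- \frac{106480}{1241}\right) 21 = - \frac{2236080}{1241}$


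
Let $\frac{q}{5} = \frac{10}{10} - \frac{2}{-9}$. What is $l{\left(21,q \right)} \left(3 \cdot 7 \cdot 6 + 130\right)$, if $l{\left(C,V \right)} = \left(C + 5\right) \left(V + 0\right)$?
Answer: $\frac{366080}{9} \approx 40676.0$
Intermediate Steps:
$q = \frac{55}{9}$ ($q = 5 \left(\frac{10}{10} - \frac{2}{-9}\right) = 5 \left(10 \cdot \frac{1}{10} - - \frac{2}{9}\right) = 5 \left(1 + \frac{2}{9}\right) = 5 \cdot \frac{11}{9} = \frac{55}{9} \approx 6.1111$)
$l{\left(C,V \right)} = V \left(5 + C\right)$ ($l{\left(C,V \right)} = \left(5 + C\right) V = V \left(5 + C\right)$)
$l{\left(21,q \right)} \left(3 \cdot 7 \cdot 6 + 130\right) = \frac{55 \left(5 + 21\right)}{9} \left(3 \cdot 7 \cdot 6 + 130\right) = \frac{55}{9} \cdot 26 \left(21 \cdot 6 + 130\right) = \frac{1430 \left(126 + 130\right)}{9} = \frac{1430}{9} \cdot 256 = \frac{366080}{9}$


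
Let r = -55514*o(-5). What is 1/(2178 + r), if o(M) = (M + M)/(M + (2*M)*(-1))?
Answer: 1/113206 ≈ 8.8334e-6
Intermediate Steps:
o(M) = -2 (o(M) = (2*M)/(M - 2*M) = (2*M)/((-M)) = (2*M)*(-1/M) = -2)
r = 111028 (r = -55514*(-2) = 111028)
1/(2178 + r) = 1/(2178 + 111028) = 1/113206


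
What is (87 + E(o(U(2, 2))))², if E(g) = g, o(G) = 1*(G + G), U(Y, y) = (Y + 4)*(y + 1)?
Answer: 15129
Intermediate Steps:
U(Y, y) = (1 + y)*(4 + Y) (U(Y, y) = (4 + Y)*(1 + y) = (1 + y)*(4 + Y))
o(G) = 2*G (o(G) = 1*(2*G) = 2*G)
(87 + E(o(U(2, 2))))² = (87 + 2*(4 + 2 + 4*2 + 2*2))² = (87 + 2*(4 + 2 + 8 + 4))² = (87 + 2*18)² = (87 + 36)² = 123² = 15129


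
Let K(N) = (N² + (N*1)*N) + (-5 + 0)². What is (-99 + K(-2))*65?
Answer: -4290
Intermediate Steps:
K(N) = 25 + 2*N² (K(N) = (N² + N*N) + (-5)² = (N² + N²) + 25 = 2*N² + 25 = 25 + 2*N²)
(-99 + K(-2))*65 = (-99 + (25 + 2*(-2)²))*65 = (-99 + (25 + 2*4))*65 = (-99 + (25 + 8))*65 = (-99 + 33)*65 = -66*65 = -4290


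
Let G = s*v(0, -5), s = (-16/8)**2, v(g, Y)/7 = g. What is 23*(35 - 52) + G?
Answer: -391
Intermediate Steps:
v(g, Y) = 7*g
s = 4 (s = (-16*1/8)**2 = (-2)**2 = 4)
G = 0 (G = 4*(7*0) = 4*0 = 0)
23*(35 - 52) + G = 23*(35 - 52) + 0 = 23*(-17) + 0 = -391 + 0 = -391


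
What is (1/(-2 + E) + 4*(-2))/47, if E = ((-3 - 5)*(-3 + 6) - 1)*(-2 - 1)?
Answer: -583/3431 ≈ -0.16992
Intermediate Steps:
E = 75 (E = (-8*3 - 1)*(-3) = (-24 - 1)*(-3) = -25*(-3) = 75)
(1/(-2 + E) + 4*(-2))/47 = (1/(-2 + 75) + 4*(-2))/47 = (1/73 - 8)/47 = (1/47)*(-583/73) = -583/3431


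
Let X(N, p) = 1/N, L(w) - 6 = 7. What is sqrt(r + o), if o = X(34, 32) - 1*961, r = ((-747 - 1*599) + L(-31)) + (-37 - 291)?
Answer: I*sqrt(3030998)/34 ≈ 51.205*I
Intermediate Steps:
L(w) = 13 (L(w) = 6 + 7 = 13)
r = -1661 (r = ((-747 - 1*599) + 13) + (-37 - 291) = ((-747 - 599) + 13) - 328 = (-1346 + 13) - 328 = -1333 - 328 = -1661)
o = -32673/34 (o = 1/34 - 1*961 = 1/34 - 961 = -32673/34 ≈ -960.97)
sqrt(r + o) = sqrt(-1661 - 32673/34) = sqrt(-89147/34) = I*sqrt(3030998)/34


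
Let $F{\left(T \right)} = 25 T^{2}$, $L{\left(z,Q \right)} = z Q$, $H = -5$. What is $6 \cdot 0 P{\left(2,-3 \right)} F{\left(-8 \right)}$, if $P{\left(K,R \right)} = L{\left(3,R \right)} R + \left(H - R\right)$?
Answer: $0$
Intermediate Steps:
$L{\left(z,Q \right)} = Q z$
$P{\left(K,R \right)} = -5 - R + 3 R^{2}$ ($P{\left(K,R \right)} = R 3 R - \left(5 + R\right) = 3 R R - \left(5 + R\right) = 3 R^{2} - \left(5 + R\right) = -5 - R + 3 R^{2}$)
$6 \cdot 0 P{\left(2,-3 \right)} F{\left(-8 \right)} = 6 \cdot 0 \left(-5 - -3 + 3 \left(-3\right)^{2}\right) 25 \left(-8\right)^{2} = 0 \left(-5 + 3 + 3 \cdot 9\right) 25 \cdot 64 = 0 \left(-5 + 3 + 27\right) 1600 = 0 \cdot 25 \cdot 1600 = 0 \cdot 1600 = 0$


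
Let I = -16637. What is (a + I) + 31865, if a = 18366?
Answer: 33594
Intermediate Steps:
(a + I) + 31865 = (18366 - 16637) + 31865 = 1729 + 31865 = 33594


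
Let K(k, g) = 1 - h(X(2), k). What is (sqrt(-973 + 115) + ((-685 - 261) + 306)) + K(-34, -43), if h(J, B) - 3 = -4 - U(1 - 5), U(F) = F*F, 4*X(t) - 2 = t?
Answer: -622 + I*sqrt(858) ≈ -622.0 + 29.292*I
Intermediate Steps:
X(t) = 1/2 + t/4
U(F) = F**2
h(J, B) = -17 (h(J, B) = 3 + (-4 - (1 - 5)**2) = 3 + (-4 - 1*(-4)**2) = 3 + (-4 - 1*16) = 3 + (-4 - 16) = 3 - 20 = -17)
K(k, g) = 18 (K(k, g) = 1 - 1*(-17) = 1 + 17 = 18)
(sqrt(-973 + 115) + ((-685 - 261) + 306)) + K(-34, -43) = (sqrt(-973 + 115) + ((-685 - 261) + 306)) + 18 = (sqrt(-858) + (-946 + 306)) + 18 = (I*sqrt(858) - 640) + 18 = (-640 + I*sqrt(858)) + 18 = -622 + I*sqrt(858)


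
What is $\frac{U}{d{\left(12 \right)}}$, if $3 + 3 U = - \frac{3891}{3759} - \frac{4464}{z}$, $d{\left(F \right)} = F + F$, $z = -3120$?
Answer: $- \frac{212111}{5864040} \approx -0.036171$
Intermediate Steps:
$d{\left(F \right)} = 2 F$
$U = - \frac{212111}{244335}$ ($U = -1 + \frac{- \frac{3891}{3759} - \frac{4464}{-3120}}{3} = -1 + \frac{\left(-3891\right) \frac{1}{3759} - - \frac{93}{65}}{3} = -1 + \frac{- \frac{1297}{1253} + \frac{93}{65}}{3} = -1 + \frac{1}{3} \cdot \frac{32224}{81445} = -1 + \frac{32224}{244335} = - \frac{212111}{244335} \approx -0.86812$)
$\frac{U}{d{\left(12 \right)}} = - \frac{212111}{244335 \cdot 2 \cdot 12} = - \frac{212111}{244335 \cdot 24} = \left(- \frac{212111}{244335}\right) \frac{1}{24} = - \frac{212111}{5864040}$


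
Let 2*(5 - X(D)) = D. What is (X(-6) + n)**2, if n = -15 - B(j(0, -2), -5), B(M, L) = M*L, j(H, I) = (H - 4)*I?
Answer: 1089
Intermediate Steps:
j(H, I) = I*(-4 + H) (j(H, I) = (-4 + H)*I = I*(-4 + H))
X(D) = 5 - D/2
B(M, L) = L*M
n = 25 (n = -15 - (-5)*(-2*(-4 + 0)) = -15 - (-5)*(-2*(-4)) = -15 - (-5)*8 = -15 - 1*(-40) = -15 + 40 = 25)
(X(-6) + n)**2 = ((5 - 1/2*(-6)) + 25)**2 = ((5 + 3) + 25)**2 = (8 + 25)**2 = 33**2 = 1089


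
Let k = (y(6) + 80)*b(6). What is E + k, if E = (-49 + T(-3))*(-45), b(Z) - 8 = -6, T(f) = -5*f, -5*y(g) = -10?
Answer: 1694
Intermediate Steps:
y(g) = 2 (y(g) = -⅕*(-10) = 2)
b(Z) = 2 (b(Z) = 8 - 6 = 2)
k = 164 (k = (2 + 80)*2 = 82*2 = 164)
E = 1530 (E = (-49 - 5*(-3))*(-45) = (-49 + 15)*(-45) = -34*(-45) = 1530)
E + k = 1530 + 164 = 1694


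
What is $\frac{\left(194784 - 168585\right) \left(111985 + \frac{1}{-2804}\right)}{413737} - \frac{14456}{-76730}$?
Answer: $\frac{315623490162072209}{44507948094020} \approx 7091.4$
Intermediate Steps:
$\frac{\left(194784 - 168585\right) \left(111985 + \frac{1}{-2804}\right)}{413737} - \frac{14456}{-76730} = 26199 \left(111985 - \frac{1}{2804}\right) \frac{1}{413737} - - \frac{7228}{38365} = 26199 \cdot \frac{314005939}{2804} \cdot \frac{1}{413737} + \frac{7228}{38365} = \frac{8226641595861}{2804} \cdot \frac{1}{413737} + \frac{7228}{38365} = \frac{8226641595861}{1160118548} + \frac{7228}{38365} = \frac{315623490162072209}{44507948094020}$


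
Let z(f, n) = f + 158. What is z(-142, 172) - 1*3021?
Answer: -3005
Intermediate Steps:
z(f, n) = 158 + f
z(-142, 172) - 1*3021 = (158 - 142) - 1*3021 = 16 - 3021 = -3005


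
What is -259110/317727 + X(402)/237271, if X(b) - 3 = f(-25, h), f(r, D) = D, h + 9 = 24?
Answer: -6830396636/8376378113 ≈ -0.81544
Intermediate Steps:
h = 15 (h = -9 + 24 = 15)
X(b) = 18 (X(b) = 3 + 15 = 18)
-259110/317727 + X(402)/237271 = -259110/317727 + 18/237271 = -259110*1/317727 + 18*(1/237271) = -28790/35303 + 18/237271 = -6830396636/8376378113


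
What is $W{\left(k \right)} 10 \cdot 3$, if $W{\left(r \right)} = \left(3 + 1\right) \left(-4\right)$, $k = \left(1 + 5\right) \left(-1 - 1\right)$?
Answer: $-480$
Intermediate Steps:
$k = -12$ ($k = 6 \left(-2\right) = -12$)
$W{\left(r \right)} = -16$ ($W{\left(r \right)} = 4 \left(-4\right) = -16$)
$W{\left(k \right)} 10 \cdot 3 = \left(-16\right) 10 \cdot 3 = \left(-160\right) 3 = -480$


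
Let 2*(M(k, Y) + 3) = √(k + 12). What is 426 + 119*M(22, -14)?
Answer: 69 + 119*√34/2 ≈ 415.94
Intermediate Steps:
M(k, Y) = -3 + √(12 + k)/2 (M(k, Y) = -3 + √(k + 12)/2 = -3 + √(12 + k)/2)
426 + 119*M(22, -14) = 426 + 119*(-3 + √(12 + 22)/2) = 426 + 119*(-3 + √34/2) = 426 + (-357 + 119*√34/2) = 69 + 119*√34/2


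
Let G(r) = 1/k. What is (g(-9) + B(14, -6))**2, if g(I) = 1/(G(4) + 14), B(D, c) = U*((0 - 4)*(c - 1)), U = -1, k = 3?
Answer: 1442401/1849 ≈ 780.10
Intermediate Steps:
B(D, c) = -4 + 4*c (B(D, c) = -(0 - 4)*(c - 1) = -(-4)*(-1 + c) = -(4 - 4*c) = -4 + 4*c)
G(r) = 1/3
g(I) = 3/43 (g(I) = 1/(1/3 + 14) = 1/(43/3) = 3/43)
(g(-9) + B(14, -6))**2 = (3/43 + (-4 + 4*(-6)))**2 = (3/43 + (-4 - 24))**2 = (3/43 - 28)**2 = (-1201/43)**2 = 1442401/1849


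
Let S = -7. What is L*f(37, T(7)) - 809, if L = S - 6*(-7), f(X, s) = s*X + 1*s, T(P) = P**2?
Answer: 64361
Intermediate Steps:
f(X, s) = s + X*s (f(X, s) = X*s + s = s + X*s)
L = 35 (L = -7 - 6*(-7) = -7 + 42 = 35)
L*f(37, T(7)) - 809 = 35*(7**2*(1 + 37)) - 809 = 35*(49*38) - 809 = 35*1862 - 809 = 65170 - 809 = 64361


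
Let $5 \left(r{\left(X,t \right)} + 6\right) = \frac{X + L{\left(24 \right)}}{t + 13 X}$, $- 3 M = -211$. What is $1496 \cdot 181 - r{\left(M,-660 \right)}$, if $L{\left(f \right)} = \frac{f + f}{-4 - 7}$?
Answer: $\frac{1623337779}{5995} \approx 2.7078 \cdot 10^{5}$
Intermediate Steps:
$L{\left(f \right)} = - \frac{2 f}{11}$ ($L{\left(f \right)} = \frac{2 f}{-11} = 2 f \left(- \frac{1}{11}\right) = - \frac{2 f}{11}$)
$M = \frac{211}{3}$ ($M = \left(- \frac{1}{3}\right) \left(-211\right) = \frac{211}{3} \approx 70.333$)
$r{\left(X,t \right)} = -6 + \frac{- \frac{48}{11} + X}{5 \left(t + 13 X\right)}$ ($r{\left(X,t \right)} = -6 + \frac{\left(X - \frac{48}{11}\right) \frac{1}{t + 13 X}}{5} = -6 + \frac{\left(- \frac{48}{11} + X\right) \frac{1}{t + 13 X}}{5} = -6 + \frac{\frac{1}{t + 13 X} \left(- \frac{48}{11} + X\right)}{5} = -6 + \frac{- \frac{48}{11} + X}{5 \left(t + 13 X\right)}$)
$1496 \cdot 181 - r{\left(M,-660 \right)} = 1496 \cdot 181 - \frac{-48 - \frac{902869}{3} - -217800}{55 \left(-660 + 13 \cdot \frac{211}{3}\right)} = 270776 - \frac{-48 - \frac{902869}{3} + 217800}{55 \left(-660 + \frac{2743}{3}\right)} = 270776 - \frac{1}{55} \frac{1}{\frac{763}{3}} \left(- \frac{249613}{3}\right) = 270776 - \frac{1}{55} \cdot \frac{3}{763} \left(- \frac{249613}{3}\right) = 270776 - - \frac{35659}{5995} = 270776 + \frac{35659}{5995} = \frac{1623337779}{5995}$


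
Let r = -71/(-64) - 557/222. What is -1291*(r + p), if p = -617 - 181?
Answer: 7331505085/7104 ≈ 1.0320e+6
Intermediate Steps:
r = -9943/7104 (r = -71*(-1/64) - 557*1/222 = 71/64 - 557/222 = -9943/7104 ≈ -1.3996)
p = -798
-1291*(r + p) = -1291*(-9943/7104 - 798) = -1291*(-5678935/7104) = 7331505085/7104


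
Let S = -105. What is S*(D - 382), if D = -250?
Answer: 66360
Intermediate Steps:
S*(D - 382) = -105*(-250 - 382) = -105*(-632) = 66360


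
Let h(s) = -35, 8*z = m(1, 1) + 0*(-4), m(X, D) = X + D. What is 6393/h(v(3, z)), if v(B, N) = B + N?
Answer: -6393/35 ≈ -182.66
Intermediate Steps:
m(X, D) = D + X
z = ¼ (z = ((1 + 1) + 0*(-4))/8 = (2 + 0)/8 = (⅛)*2 = ¼ ≈ 0.25000)
6393/h(v(3, z)) = 6393/(-35) = 6393*(-1/35) = -6393/35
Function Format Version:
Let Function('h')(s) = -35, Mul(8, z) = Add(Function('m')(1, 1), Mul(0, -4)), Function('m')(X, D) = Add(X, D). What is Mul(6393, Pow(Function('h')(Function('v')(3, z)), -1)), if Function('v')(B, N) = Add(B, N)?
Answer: Rational(-6393, 35) ≈ -182.66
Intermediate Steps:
Function('m')(X, D) = Add(D, X)
z = Rational(1, 4) (z = Mul(Rational(1, 8), Add(Add(1, 1), Mul(0, -4))) = Mul(Rational(1, 8), Add(2, 0)) = Mul(Rational(1, 8), 2) = Rational(1, 4) ≈ 0.25000)
Mul(6393, Pow(Function('h')(Function('v')(3, z)), -1)) = Mul(6393, Pow(-35, -1)) = Mul(6393, Rational(-1, 35)) = Rational(-6393, 35)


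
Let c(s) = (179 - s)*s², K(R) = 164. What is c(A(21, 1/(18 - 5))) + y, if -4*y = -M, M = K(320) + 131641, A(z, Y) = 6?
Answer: 156717/4 ≈ 39179.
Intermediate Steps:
c(s) = s²*(179 - s)
M = 131805 (M = 164 + 131641 = 131805)
y = 131805/4 (y = -(-1)*131805/4 = -¼*(-131805) = 131805/4 ≈ 32951.)
c(A(21, 1/(18 - 5))) + y = 6²*(179 - 1*6) + 131805/4 = 36*(179 - 6) + 131805/4 = 36*173 + 131805/4 = 6228 + 131805/4 = 156717/4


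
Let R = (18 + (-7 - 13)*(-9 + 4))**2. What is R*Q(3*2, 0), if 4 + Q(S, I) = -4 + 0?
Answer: -111392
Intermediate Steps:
Q(S, I) = -8 (Q(S, I) = -4 + (-4 + 0) = -4 - 4 = -8)
R = 13924 (R = (18 - 20*(-5))**2 = (18 + 100)**2 = 118**2 = 13924)
R*Q(3*2, 0) = 13924*(-8) = -111392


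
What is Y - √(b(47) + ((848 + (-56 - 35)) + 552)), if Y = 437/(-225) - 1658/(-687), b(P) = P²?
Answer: 24277/51525 - √3518 ≈ -58.842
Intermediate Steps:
Y = 24277/51525 (Y = 437*(-1/225) - 1658*(-1/687) = -437/225 + 1658/687 = 24277/51525 ≈ 0.47117)
Y - √(b(47) + ((848 + (-56 - 35)) + 552)) = 24277/51525 - √(47² + ((848 + (-56 - 35)) + 552)) = 24277/51525 - √(2209 + ((848 - 91) + 552)) = 24277/51525 - √(2209 + (757 + 552)) = 24277/51525 - √(2209 + 1309) = 24277/51525 - √3518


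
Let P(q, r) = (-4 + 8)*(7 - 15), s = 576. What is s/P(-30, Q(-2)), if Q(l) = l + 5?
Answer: -18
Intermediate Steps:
Q(l) = 5 + l
P(q, r) = -32 (P(q, r) = 4*(-8) = -32)
s/P(-30, Q(-2)) = 576/(-32) = 576*(-1/32) = -18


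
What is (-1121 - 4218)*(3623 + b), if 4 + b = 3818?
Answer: -39706143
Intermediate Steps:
b = 3814 (b = -4 + 3818 = 3814)
(-1121 - 4218)*(3623 + b) = (-1121 - 4218)*(3623 + 3814) = -5339*7437 = -39706143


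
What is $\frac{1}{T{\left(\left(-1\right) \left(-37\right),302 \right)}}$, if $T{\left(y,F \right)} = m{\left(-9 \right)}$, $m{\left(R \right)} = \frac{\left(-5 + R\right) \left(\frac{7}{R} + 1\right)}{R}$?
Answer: $\frac{81}{28} \approx 2.8929$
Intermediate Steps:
$m{\left(R \right)} = \frac{\left(1 + \frac{7}{R}\right) \left(-5 + R\right)}{R}$ ($m{\left(R \right)} = \frac{\left(-5 + R\right) \left(1 + \frac{7}{R}\right)}{R} = \frac{\left(1 + \frac{7}{R}\right) \left(-5 + R\right)}{R}$)
$T{\left(y,F \right)} = \frac{28}{81}$ ($T{\left(y,F \right)} = 1 - \frac{35}{81} + \frac{2}{-9} = 1 - \frac{35}{81} + 2 \left(- \frac{1}{9}\right) = 1 - \frac{35}{81} - \frac{2}{9} = \frac{28}{81}$)
$\frac{1}{T{\left(\left(-1\right) \left(-37\right),302 \right)}} = \frac{1}{\frac{28}{81}} = \frac{81}{28}$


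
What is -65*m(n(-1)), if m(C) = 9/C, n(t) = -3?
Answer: 195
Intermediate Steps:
-65*m(n(-1)) = -585/(-3) = -585*(-1)/3 = -65*(-3) = 195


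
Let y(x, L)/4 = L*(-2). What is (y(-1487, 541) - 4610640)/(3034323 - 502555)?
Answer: -576871/316471 ≈ -1.8228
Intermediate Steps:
y(x, L) = -8*L (y(x, L) = 4*(L*(-2)) = 4*(-2*L) = -8*L)
(y(-1487, 541) - 4610640)/(3034323 - 502555) = (-8*541 - 4610640)/(3034323 - 502555) = (-4328 - 4610640)/2531768 = -4614968*1/2531768 = -576871/316471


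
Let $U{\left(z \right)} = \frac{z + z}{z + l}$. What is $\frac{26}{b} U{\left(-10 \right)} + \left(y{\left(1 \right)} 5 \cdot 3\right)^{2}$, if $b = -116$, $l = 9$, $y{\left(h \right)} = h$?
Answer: $\frac{6395}{29} \approx 220.52$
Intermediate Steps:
$U{\left(z \right)} = \frac{2 z}{9 + z}$ ($U{\left(z \right)} = \frac{z + z}{z + 9} = \frac{2 z}{9 + z}$)
$\frac{26}{b} U{\left(-10 \right)} + \left(y{\left(1 \right)} 5 \cdot 3\right)^{2} = \frac{26}{-116} \cdot 2 \left(-10\right) \frac{1}{9 - 10} + \left(1 \cdot 5 \cdot 3\right)^{2} = 26 \left(- \frac{1}{116}\right) 2 \left(-10\right) \frac{1}{-1} + \left(5 \cdot 3\right)^{2} = - \frac{13 \cdot 2 \left(-10\right) \left(-1\right)}{58} + 15^{2} = \left(- \frac{13}{58}\right) 20 + 225 = - \frac{130}{29} + 225 = \frac{6395}{29}$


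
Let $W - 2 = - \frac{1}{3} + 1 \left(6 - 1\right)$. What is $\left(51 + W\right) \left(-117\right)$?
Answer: $-6747$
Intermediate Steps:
$W = \frac{20}{3}$ ($W = 2 + \left(- \frac{1}{3} + 1 \left(6 - 1\right)\right) = 2 + \left(\left(-1\right) \frac{1}{3} + 1 \left(6 - 1\right)\right) = 2 + \left(- \frac{1}{3} + 1 \cdot 5\right) = 2 + \left(- \frac{1}{3} + 5\right) = 2 + \frac{14}{3} = \frac{20}{3} \approx 6.6667$)
$\left(51 + W\right) \left(-117\right) = \left(51 + \frac{20}{3}\right) \left(-117\right) = \frac{173}{3} \left(-117\right) = -6747$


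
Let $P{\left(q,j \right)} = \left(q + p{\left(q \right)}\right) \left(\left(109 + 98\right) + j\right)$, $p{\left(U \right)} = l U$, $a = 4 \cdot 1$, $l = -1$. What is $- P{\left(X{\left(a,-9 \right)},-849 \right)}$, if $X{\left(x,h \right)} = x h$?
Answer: $0$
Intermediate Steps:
$a = 4$
$p{\left(U \right)} = - U$
$X{\left(x,h \right)} = h x$
$P{\left(q,j \right)} = 0$ ($P{\left(q,j \right)} = \left(q - q\right) \left(\left(109 + 98\right) + j\right) = 0 \left(207 + j\right) = 0$)
$- P{\left(X{\left(a,-9 \right)},-849 \right)} = \left(-1\right) 0 = 0$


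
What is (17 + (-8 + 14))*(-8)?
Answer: -184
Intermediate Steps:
(17 + (-8 + 14))*(-8) = (17 + 6)*(-8) = 23*(-8) = -184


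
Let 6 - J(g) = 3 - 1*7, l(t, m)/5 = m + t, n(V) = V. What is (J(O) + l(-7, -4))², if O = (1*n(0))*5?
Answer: 2025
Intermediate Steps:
l(t, m) = 5*m + 5*t (l(t, m) = 5*(m + t) = 5*m + 5*t)
O = 0 (O = (1*0)*5 = 0*5 = 0)
J(g) = 10 (J(g) = 6 - (3 - 1*7) = 6 - (3 - 7) = 6 - 1*(-4) = 6 + 4 = 10)
(J(O) + l(-7, -4))² = (10 + (5*(-4) + 5*(-7)))² = (10 + (-20 - 35))² = (10 - 55)² = (-45)² = 2025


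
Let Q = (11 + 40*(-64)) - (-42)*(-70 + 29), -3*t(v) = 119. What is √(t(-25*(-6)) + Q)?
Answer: 2*I*√9699/3 ≈ 65.656*I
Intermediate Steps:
t(v) = -119/3 (t(v) = -⅓*119 = -119/3)
Q = -4271 (Q = (11 - 2560) - (-42)*(-41) = -2549 - 1*1722 = -2549 - 1722 = -4271)
√(t(-25*(-6)) + Q) = √(-119/3 - 4271) = √(-12932/3) = 2*I*√9699/3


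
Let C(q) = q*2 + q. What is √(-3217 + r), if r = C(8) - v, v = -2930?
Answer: I*√263 ≈ 16.217*I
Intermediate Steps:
C(q) = 3*q (C(q) = 2*q + q = 3*q)
r = 2954 (r = 3*8 - 1*(-2930) = 24 + 2930 = 2954)
√(-3217 + r) = √(-3217 + 2954) = √(-263) = I*√263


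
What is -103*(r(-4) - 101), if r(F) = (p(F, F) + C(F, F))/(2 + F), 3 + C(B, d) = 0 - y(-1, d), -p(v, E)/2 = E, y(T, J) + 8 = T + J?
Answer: 11330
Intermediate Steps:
y(T, J) = -8 + J + T (y(T, J) = -8 + (T + J) = -8 + (J + T) = -8 + J + T)
p(v, E) = -2*E
C(B, d) = 6 - d (C(B, d) = -3 + (0 - (-8 + d - 1)) = -3 + (0 - (-9 + d)) = -3 + (0 + (9 - d)) = -3 + (9 - d) = 6 - d)
r(F) = (6 - 3*F)/(2 + F) (r(F) = (-2*F + (6 - F))/(2 + F) = (6 - 3*F)/(2 + F))
-103*(r(-4) - 101) = -103*(3*(2 - 1*(-4))/(2 - 4) - 101) = -103*(3*(2 + 4)/(-2) - 101) = -103*(3*(-½)*6 - 101) = -103*(-9 - 101) = -103*(-110) = 11330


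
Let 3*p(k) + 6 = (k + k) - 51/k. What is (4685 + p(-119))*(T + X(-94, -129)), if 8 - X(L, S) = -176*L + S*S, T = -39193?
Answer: -6996731600/21 ≈ -3.3318e+8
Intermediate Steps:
p(k) = -2 - 17/k + 2*k/3 (p(k) = -2 + ((k + k) - 51/k)/3 = -2 + (2*k - 51/k)/3 = -2 + (-51/k + 2*k)/3 = -2 + (-17/k + 2*k/3) = -2 - 17/k + 2*k/3)
X(L, S) = 8 - S**2 + 176*L (X(L, S) = 8 - (-176*L + S*S) = 8 - (-176*L + S**2) = 8 - (S**2 - 176*L) = 8 + (-S**2 + 176*L) = 8 - S**2 + 176*L)
(4685 + p(-119))*(T + X(-94, -129)) = (4685 + (-2 - 17/(-119) + (2/3)*(-119)))*(-39193 + (8 - 1*(-129)**2 + 176*(-94))) = (4685 + (-2 - 17*(-1/119) - 238/3))*(-39193 + (8 - 1*16641 - 16544)) = (4685 + (-2 + 1/7 - 238/3))*(-39193 + (8 - 16641 - 16544)) = (4685 - 1705/21)*(-39193 - 33177) = (96680/21)*(-72370) = -6996731600/21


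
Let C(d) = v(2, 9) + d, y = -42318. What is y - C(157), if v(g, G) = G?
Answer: -42484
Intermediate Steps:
C(d) = 9 + d
y - C(157) = -42318 - (9 + 157) = -42318 - 1*166 = -42318 - 166 = -42484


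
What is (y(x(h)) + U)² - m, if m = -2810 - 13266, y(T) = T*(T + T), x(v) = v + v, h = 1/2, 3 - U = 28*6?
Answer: 42645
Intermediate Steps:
U = -165 (U = 3 - 28*6 = 3 - 1*168 = 3 - 168 = -165)
h = ½ ≈ 0.50000
x(v) = 2*v
y(T) = 2*T² (y(T) = T*(2*T) = 2*T²)
m = -16076
(y(x(h)) + U)² - m = (2*(2*(½))² - 165)² - 1*(-16076) = (2*1² - 165)² + 16076 = (2*1 - 165)² + 16076 = (2 - 165)² + 16076 = (-163)² + 16076 = 26569 + 16076 = 42645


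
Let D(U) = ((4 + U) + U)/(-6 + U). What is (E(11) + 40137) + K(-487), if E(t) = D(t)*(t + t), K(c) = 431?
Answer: 203412/5 ≈ 40682.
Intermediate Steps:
D(U) = (4 + 2*U)/(-6 + U)
E(t) = 4*t*(2 + t)/(-6 + t) (E(t) = (2*(2 + t)/(-6 + t))*(t + t) = (2*(2 + t)/(-6 + t))*(2*t) = 4*t*(2 + t)/(-6 + t))
(E(11) + 40137) + K(-487) = (4*11*(2 + 11)/(-6 + 11) + 40137) + 431 = (4*11*13/5 + 40137) + 431 = (4*11*(1/5)*13 + 40137) + 431 = (572/5 + 40137) + 431 = 201257/5 + 431 = 203412/5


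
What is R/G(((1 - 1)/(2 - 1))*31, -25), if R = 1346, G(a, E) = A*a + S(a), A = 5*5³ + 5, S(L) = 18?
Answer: 673/9 ≈ 74.778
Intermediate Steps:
A = 630 (A = 5*125 + 5 = 625 + 5 = 630)
G(a, E) = 18 + 630*a (G(a, E) = 630*a + 18 = 18 + 630*a)
R/G(((1 - 1)/(2 - 1))*31, -25) = 1346/(18 + 630*(((1 - 1)/(2 - 1))*31)) = 1346/(18 + 630*((0/1)*31)) = 1346/(18 + 630*((0*1)*31)) = 1346/(18 + 630*(0*31)) = 1346/(18 + 630*0) = 1346/(18 + 0) = 1346/18 = 1346*(1/18) = 673/9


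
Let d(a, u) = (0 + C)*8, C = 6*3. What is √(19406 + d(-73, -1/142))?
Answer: 5*√782 ≈ 139.82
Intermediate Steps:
C = 18
d(a, u) = 144 (d(a, u) = (0 + 18)*8 = 18*8 = 144)
√(19406 + d(-73, -1/142)) = √(19406 + 144) = √19550 = 5*√782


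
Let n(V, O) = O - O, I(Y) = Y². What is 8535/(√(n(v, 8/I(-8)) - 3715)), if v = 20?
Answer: -1707*I*√3715/743 ≈ -140.03*I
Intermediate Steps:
n(V, O) = 0
8535/(√(n(v, 8/I(-8)) - 3715)) = 8535/(√(0 - 3715)) = 8535/(√(-3715)) = 8535/((I*√3715)) = 8535*(-I*√3715/3715) = -1707*I*√3715/743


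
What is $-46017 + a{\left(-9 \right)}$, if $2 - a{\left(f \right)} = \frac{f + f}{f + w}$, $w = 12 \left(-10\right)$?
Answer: $- \frac{1978651}{43} \approx -46015.0$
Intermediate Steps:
$w = -120$
$a{\left(f \right)} = 2 - \frac{2 f}{-120 + f}$ ($a{\left(f \right)} = 2 - \frac{f + f}{f - 120} = 2 - \frac{2 f}{-120 + f}$)
$-46017 + a{\left(-9 \right)} = -46017 - \frac{240}{-120 - 9} = -46017 - \frac{240}{-129} = -46017 - - \frac{80}{43} = -46017 + \frac{80}{43} = - \frac{1978651}{43}$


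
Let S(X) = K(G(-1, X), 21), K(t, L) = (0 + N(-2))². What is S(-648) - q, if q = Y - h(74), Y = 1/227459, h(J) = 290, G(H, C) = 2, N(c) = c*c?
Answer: 69602453/227459 ≈ 306.00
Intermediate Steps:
N(c) = c²
K(t, L) = 16 (K(t, L) = (0 + (-2)²)² = (0 + 4)² = 4² = 16)
Y = 1/227459 ≈ 4.3964e-6
S(X) = 16
q = -65963109/227459 (q = 1/227459 - 1*290 = 1/227459 - 290 = -65963109/227459 ≈ -290.00)
S(-648) - q = 16 - 1*(-65963109/227459) = 16 + 65963109/227459 = 69602453/227459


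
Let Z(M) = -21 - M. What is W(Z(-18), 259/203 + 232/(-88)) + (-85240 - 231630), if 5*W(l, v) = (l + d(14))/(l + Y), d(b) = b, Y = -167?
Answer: -269339511/850 ≈ -3.1687e+5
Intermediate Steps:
W(l, v) = (14 + l)/(5*(-167 + l)) (W(l, v) = ((l + 14)/(l - 167))/5 = ((14 + l)/(-167 + l))/5 = (14 + l)/(5*(-167 + l)))
W(Z(-18), 259/203 + 232/(-88)) + (-85240 - 231630) = (14 + (-21 - 1*(-18)))/(5*(-167 + (-21 - 1*(-18)))) + (-85240 - 231630) = (14 + (-21 + 18))/(5*(-167 + (-21 + 18))) - 316870 = (14 - 3)/(5*(-167 - 3)) - 316870 = (1/5)*11/(-170) - 316870 = (1/5)*(-1/170)*11 - 316870 = -11/850 - 316870 = -269339511/850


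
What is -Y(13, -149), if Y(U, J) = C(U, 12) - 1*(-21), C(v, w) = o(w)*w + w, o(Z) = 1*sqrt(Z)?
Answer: -33 - 24*sqrt(3) ≈ -74.569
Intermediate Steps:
o(Z) = sqrt(Z)
C(v, w) = w + w**(3/2) (C(v, w) = sqrt(w)*w + w = w**(3/2) + w = w + w**(3/2))
Y(U, J) = 33 + 24*sqrt(3) (Y(U, J) = (12 + 12**(3/2)) - 1*(-21) = (12 + 24*sqrt(3)) + 21 = 33 + 24*sqrt(3))
-Y(13, -149) = -(33 + 24*sqrt(3)) = -33 - 24*sqrt(3)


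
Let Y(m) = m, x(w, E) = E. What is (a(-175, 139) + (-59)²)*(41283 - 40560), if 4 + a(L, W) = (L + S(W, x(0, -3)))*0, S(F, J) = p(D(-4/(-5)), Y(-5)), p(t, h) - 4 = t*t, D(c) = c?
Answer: 2513871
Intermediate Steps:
p(t, h) = 4 + t² (p(t, h) = 4 + t*t = 4 + t²)
S(F, J) = 116/25 (S(F, J) = 4 + (-4/(-5))² = 4 + (-4*(-⅕))² = 4 + (⅘)² = 4 + 16/25 = 116/25)
a(L, W) = -4 (a(L, W) = -4 + (L + 116/25)*0 = -4 + (116/25 + L)*0 = -4 + 0 = -4)
(a(-175, 139) + (-59)²)*(41283 - 40560) = (-4 + (-59)²)*(41283 - 40560) = (-4 + 3481)*723 = 3477*723 = 2513871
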